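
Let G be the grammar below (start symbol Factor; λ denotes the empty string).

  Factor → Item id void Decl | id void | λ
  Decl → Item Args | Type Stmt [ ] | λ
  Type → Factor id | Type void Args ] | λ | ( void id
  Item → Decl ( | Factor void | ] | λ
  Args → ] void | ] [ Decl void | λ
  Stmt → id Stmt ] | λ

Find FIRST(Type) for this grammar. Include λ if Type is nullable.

{ (, [, ], id, void, λ }

From Type → Factor id: Factor nullable, take FIRST(Factor) ∪ {id} = { (, [, ], id, void }.
From Type → Type void Args ]: Type nullable, take FIRST(Type) ∪ {void} = { (, [, ], id, void }.
Type → λ contributes λ.
Type → ( void id contributes {(}.
Union: FIRST(Type) = { (, [, ], id, void, λ }.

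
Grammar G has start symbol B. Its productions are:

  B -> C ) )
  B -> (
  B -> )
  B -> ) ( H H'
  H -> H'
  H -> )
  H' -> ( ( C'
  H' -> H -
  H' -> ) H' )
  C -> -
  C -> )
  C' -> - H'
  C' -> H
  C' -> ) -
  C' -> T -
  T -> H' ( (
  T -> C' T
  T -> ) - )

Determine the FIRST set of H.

From H -> H': add FIRST(H') = { (, ) }.
H -> ) contributes {)}.
Union: FIRST(H) = { (, ) }.

{ (, ) }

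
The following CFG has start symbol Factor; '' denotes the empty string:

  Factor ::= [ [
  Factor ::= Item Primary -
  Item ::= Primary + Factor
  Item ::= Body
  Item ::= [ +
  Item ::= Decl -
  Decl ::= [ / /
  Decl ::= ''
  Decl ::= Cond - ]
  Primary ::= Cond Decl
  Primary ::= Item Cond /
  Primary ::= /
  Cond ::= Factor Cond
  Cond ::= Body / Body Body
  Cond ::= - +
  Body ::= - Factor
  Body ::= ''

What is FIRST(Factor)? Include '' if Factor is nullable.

Factor ::= [ [ contributes {[}.
From Factor ::= Item Primary -: Item nullable, take FIRST(Item) ∪ FIRST(Primary) = { -, /, [ }.
Union: FIRST(Factor) = { -, /, [ }.

{ -, /, [ }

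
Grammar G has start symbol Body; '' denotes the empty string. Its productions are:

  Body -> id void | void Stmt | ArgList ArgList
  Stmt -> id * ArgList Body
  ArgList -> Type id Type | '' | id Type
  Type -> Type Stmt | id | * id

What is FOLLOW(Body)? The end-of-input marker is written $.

{ $, *, id, void }

Body is the start symbol, so $ ∈ FOLLOW(Body).
In Stmt -> id * ArgList Body: Body is at the end, add FOLLOW(Stmt) = { $, *, id, void }.
Union: FOLLOW(Body) = { $, *, id, void }.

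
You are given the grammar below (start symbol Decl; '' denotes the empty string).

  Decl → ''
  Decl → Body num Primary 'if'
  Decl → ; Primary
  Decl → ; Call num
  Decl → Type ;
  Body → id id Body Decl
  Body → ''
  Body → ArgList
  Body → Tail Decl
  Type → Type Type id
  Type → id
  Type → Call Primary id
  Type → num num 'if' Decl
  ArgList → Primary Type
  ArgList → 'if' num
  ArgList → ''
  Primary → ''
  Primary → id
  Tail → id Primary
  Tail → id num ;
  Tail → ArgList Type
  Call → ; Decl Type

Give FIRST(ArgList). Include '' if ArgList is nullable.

{ 'if', ;, id, num, '' }

From ArgList → Primary Type: Primary nullable, take FIRST(Primary) ∪ FIRST(Type) = { ;, id, num }.
ArgList → 'if' num contributes {'if'}.
ArgList → '' contributes ''.
Union: FIRST(ArgList) = { 'if', ;, id, num, '' }.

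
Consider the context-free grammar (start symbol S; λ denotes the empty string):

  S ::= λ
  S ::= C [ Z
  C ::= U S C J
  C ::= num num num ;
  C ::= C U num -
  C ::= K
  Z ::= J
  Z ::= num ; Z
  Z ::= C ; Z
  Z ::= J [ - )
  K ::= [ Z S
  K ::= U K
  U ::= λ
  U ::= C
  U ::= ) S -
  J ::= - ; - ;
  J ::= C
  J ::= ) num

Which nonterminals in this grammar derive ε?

{ S, U }

Directly nullable (have an λ-production): S, U.
No other nonterminal has a production whose RHS symbols are all nullable.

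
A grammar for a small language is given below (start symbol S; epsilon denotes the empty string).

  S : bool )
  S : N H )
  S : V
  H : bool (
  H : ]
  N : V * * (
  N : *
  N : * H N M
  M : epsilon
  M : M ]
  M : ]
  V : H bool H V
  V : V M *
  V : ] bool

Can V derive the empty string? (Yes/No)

Nullable nonterminals: M.
No production of V has an RHS whose symbols are all nullable, so V is not nullable.

No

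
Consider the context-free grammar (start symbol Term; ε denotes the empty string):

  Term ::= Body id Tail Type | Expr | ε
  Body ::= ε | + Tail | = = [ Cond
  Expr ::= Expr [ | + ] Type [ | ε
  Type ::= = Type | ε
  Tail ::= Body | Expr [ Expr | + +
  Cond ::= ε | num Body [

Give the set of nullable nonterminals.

Directly nullable (have an ε-production): Term, Body, Expr, Type, Cond.
Tail ::= Body with every symbol nullable, so Tail is nullable.

{ Body, Cond, Expr, Tail, Term, Type }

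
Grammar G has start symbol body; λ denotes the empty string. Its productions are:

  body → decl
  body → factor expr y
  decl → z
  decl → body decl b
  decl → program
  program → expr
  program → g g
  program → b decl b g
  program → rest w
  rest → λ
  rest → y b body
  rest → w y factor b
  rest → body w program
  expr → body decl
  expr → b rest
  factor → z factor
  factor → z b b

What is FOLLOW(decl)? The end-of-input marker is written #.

{ #, b, g, w, y, z }

In body → decl: decl is at the end, add FOLLOW(body) = { #, b, g, w, y, z }.
In decl → body decl b: add FIRST(b) = { b }.
In program → b decl b g: add FIRST(b g) = { b }.
In expr → body decl: decl is at the end, add FOLLOW(expr) = { #, b, g, w, y, z }.
Union: FOLLOW(decl) = { #, b, g, w, y, z }.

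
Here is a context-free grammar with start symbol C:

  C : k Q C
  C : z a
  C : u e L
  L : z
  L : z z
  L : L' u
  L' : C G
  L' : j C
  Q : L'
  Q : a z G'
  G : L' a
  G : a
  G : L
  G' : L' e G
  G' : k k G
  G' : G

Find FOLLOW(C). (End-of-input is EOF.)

{ EOF, a, e, j, k, u, z }

C is the start symbol, so EOF ∈ FOLLOW(C).
In C : k Q C: C is at the end, add FOLLOW(C) = { EOF, a, e, j, k, u, z }.
In L' : C G: add FIRST(G) = { a, j, k, u, z }.
In L' : j C: C is at the end, add FOLLOW(L') = { a, e, k, u, z }.
Union: FOLLOW(C) = { EOF, a, e, j, k, u, z }.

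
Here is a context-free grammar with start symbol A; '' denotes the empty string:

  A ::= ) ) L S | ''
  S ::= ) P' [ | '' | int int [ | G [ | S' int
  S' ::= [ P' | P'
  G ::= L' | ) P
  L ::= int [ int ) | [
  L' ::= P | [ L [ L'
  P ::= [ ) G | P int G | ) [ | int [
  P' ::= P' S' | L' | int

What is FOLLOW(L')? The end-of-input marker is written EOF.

{ ), [, int }

In G ::= L': L' is at the end, add FOLLOW(G) = { ), [, int }.
In L' ::= [ L [ L': L' is at the end, add FOLLOW(L') = { ), [, int }.
In P' ::= L': L' is at the end, add FOLLOW(P') = { ), [, int }.
Union: FOLLOW(L') = { ), [, int }.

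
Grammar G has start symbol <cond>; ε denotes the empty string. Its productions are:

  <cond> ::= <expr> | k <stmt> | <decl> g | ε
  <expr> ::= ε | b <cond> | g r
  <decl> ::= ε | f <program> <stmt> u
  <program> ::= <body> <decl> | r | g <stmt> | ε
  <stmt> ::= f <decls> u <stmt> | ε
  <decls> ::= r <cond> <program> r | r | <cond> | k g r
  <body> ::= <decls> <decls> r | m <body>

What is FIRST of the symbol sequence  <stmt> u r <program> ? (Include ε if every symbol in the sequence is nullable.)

Add FIRST(<stmt>)\{ε} = { f }; <stmt> is nullable, continue.
u is a terminal; add {u} and stop.

{ f, u }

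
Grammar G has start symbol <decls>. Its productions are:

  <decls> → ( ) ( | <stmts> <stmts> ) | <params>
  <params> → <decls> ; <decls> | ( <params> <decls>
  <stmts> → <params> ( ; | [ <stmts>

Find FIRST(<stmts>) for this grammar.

{ (, [ }

From <stmts> → <params> ( ;: add FIRST(<params>) = { (, [ }.
<stmts> → [ <stmts> contributes {[}.
Union: FIRST(<stmts>) = { (, [ }.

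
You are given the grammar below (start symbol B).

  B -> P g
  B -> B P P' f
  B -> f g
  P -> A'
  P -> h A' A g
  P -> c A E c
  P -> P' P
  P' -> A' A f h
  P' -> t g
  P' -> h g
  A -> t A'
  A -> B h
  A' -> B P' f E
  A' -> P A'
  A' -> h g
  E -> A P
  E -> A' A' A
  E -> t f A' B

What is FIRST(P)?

{ c, f, h, t }

From P -> A': add FIRST(A') = { c, f, h, t }.
P -> h A' A g contributes {h}.
P -> c A E c contributes {c}.
From P -> P' P: add FIRST(P') = { c, f, h, t }.
Union: FIRST(P) = { c, f, h, t }.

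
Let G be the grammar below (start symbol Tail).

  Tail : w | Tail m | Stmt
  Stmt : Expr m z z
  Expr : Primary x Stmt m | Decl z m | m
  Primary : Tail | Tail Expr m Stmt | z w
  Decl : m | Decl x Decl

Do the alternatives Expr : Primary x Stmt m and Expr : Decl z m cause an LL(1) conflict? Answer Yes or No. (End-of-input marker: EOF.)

FIRST(Primary x Stmt m) = { m, w, z } and FIRST(Decl z m) = { m }.
Both contain m, so the two alternatives are not disjoint — LL(1) conflict.

Yes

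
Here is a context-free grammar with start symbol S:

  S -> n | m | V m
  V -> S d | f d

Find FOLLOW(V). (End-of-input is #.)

{ m }

In S -> V m: add FIRST(m) = { m }.
Union: FOLLOW(V) = { m }.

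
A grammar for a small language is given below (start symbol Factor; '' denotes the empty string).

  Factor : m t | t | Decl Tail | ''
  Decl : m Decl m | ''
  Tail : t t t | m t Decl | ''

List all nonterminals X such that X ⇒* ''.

Directly nullable (have an ''-production): Factor, Decl, Tail.

{ Decl, Factor, Tail }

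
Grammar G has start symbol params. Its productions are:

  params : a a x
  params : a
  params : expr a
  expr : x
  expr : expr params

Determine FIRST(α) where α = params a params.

Add FIRST(params) = { a, x }; params is not nullable, stop.

{ a, x }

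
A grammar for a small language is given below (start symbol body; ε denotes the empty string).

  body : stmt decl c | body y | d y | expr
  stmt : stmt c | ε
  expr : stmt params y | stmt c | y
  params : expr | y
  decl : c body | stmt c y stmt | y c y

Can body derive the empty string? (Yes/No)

Nullable nonterminals: stmt.
No production of body has an RHS whose symbols are all nullable, so body is not nullable.

No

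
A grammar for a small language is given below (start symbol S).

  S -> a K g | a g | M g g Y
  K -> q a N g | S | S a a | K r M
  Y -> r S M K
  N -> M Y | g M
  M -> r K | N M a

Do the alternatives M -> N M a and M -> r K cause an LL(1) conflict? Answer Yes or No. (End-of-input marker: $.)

FIRST(N M a) = { g, r } and FIRST(r K) = { r }.
Both contain r, so the two alternatives are not disjoint — LL(1) conflict.

Yes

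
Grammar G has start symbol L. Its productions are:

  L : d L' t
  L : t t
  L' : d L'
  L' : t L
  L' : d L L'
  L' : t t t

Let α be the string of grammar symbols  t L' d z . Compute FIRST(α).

t is a terminal; add {t} and stop.

{ t }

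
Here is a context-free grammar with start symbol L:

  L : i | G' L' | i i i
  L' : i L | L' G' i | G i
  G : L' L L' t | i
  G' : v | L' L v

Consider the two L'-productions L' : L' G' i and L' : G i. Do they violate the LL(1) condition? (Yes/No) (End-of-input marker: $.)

Yes

FIRST(L' G' i) = { i } and FIRST(G i) = { i }.
Both contain i, so the two alternatives are not disjoint — LL(1) conflict.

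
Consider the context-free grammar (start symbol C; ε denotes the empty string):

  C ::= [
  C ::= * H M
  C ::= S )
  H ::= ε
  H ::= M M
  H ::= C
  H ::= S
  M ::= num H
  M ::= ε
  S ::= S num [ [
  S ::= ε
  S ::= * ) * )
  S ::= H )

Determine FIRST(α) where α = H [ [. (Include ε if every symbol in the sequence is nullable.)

Add FIRST(H)\{ε} = { ), *, [, num }; H is nullable, continue.
[ is a terminal; add {[} and stop.

{ ), *, [, num }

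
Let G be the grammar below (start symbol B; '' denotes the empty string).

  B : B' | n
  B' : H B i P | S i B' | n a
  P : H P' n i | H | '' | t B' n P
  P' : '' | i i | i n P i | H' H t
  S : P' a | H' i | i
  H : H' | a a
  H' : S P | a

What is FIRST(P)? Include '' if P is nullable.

{ a, i, t, '' }

From P : H P' n i: add FIRST(H) = { a, i }.
From P : H: add FIRST(H) = { a, i }.
P : '' contributes ''.
P : t B' n P contributes {t}.
Union: FIRST(P) = { a, i, t, '' }.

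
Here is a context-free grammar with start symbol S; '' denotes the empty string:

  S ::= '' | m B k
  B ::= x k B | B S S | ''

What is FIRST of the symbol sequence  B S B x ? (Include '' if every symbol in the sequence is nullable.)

Add FIRST(B)\{''} = { m, x }; B is nullable, continue.
Add FIRST(S)\{''} = { m }; S is nullable, continue.
Add FIRST(B)\{''} = { m, x }; B is nullable, continue.
x is a terminal; add {x} and stop.

{ m, x }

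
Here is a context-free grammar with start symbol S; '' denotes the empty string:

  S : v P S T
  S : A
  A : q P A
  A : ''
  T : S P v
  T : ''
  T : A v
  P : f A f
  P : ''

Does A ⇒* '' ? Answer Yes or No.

A has an ''-production, so A ⇒ ''.

Yes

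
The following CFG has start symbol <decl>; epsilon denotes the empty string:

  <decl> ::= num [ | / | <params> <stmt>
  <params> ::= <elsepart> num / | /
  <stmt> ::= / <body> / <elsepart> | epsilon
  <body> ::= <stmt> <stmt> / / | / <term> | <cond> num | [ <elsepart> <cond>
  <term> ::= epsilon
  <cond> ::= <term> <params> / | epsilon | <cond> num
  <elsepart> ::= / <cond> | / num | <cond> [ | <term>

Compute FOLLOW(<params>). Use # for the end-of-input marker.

{ #, / }

In <decl> ::= <params> <stmt>: add FIRST(<stmt>)\{epsilon} = { / }.
  Since <stmt> is nullable, also add FOLLOW(<decl>) = { # }.
In <cond> ::= <term> <params> /: add FIRST(/) = { / }.
Union: FOLLOW(<params>) = { #, / }.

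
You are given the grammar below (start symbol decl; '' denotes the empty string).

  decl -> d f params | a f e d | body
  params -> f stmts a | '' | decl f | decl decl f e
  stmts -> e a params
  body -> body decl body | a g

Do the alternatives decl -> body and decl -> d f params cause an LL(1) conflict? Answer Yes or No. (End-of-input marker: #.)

No

FIRST(body) = { a } and FIRST(d f params) = { d }.
The FIRST sets are disjoint and neither alternative is nullable — no conflict.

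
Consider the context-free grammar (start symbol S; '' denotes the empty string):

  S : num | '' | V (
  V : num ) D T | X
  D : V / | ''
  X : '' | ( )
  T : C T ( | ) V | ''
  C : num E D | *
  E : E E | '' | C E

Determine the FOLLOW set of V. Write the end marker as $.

{ (, / }

In S : V (: add FIRST(() = { ( }.
In D : V /: add FIRST(/) = { / }.
In T : ) V: V is at the end, add FOLLOW(T) = { (, / }.
Union: FOLLOW(V) = { (, / }.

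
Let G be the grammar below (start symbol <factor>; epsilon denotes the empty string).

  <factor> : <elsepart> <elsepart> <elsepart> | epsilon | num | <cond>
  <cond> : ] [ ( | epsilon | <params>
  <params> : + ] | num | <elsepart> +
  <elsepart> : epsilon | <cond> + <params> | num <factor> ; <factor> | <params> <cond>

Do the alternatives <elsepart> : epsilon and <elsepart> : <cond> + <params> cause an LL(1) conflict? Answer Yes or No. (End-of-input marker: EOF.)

FIRST(epsilon) = { epsilon } and FIRST(<cond> + <params>) = { +, ], num }.
The first alternative is nullable and FOLLOW(<elsepart>) = { EOF, +, ;, ], num } shares + with FIRST of the second — conflict.

Yes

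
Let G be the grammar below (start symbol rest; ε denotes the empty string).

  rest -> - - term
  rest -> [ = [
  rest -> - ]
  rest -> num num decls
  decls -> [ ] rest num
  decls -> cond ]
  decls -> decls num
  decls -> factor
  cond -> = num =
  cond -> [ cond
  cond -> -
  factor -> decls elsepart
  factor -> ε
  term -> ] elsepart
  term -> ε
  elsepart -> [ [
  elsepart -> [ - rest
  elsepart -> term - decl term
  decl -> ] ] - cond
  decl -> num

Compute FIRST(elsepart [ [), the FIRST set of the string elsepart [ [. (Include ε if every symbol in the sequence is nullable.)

Add FIRST(elsepart) = { -, [, ] }; elsepart is not nullable, stop.

{ -, [, ] }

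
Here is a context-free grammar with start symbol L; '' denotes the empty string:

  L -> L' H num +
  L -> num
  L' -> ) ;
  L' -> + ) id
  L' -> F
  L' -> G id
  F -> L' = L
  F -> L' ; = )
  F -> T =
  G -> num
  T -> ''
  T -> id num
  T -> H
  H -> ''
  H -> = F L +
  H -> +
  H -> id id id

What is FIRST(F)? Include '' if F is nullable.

From F -> L' = L: add FIRST(L') = { ), +, =, id, num }.
From F -> L' ; = ): add FIRST(L') = { ), +, =, id, num }.
From F -> T =: T nullable, take FIRST(T) ∪ {=} = { +, =, id }.
Union: FIRST(F) = { ), +, =, id, num }.

{ ), +, =, id, num }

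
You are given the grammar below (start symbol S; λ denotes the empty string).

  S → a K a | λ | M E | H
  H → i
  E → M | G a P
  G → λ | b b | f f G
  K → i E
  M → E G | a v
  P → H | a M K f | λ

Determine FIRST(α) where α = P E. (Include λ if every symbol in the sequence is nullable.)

{ a, b, f, i }

Add FIRST(P)\{λ} = { a, i }; P is nullable, continue.
Add FIRST(E) = { a, b, f }; E is not nullable, stop.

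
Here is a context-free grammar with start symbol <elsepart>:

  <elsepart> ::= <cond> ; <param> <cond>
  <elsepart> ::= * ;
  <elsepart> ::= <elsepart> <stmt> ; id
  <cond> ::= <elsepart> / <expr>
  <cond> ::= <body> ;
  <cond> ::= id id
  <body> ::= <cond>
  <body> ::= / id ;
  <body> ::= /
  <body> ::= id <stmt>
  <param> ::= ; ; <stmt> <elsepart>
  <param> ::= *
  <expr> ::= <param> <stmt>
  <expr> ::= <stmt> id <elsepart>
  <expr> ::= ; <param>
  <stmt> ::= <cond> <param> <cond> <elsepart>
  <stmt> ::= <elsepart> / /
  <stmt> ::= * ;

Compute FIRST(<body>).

{ *, /, id }

From <body> ::= <cond>: add FIRST(<cond>) = { *, /, id }.
<body> ::= / id ; contributes {/}.
<body> ::= / contributes {/}.
<body> ::= id <stmt> contributes {id}.
Union: FIRST(<body>) = { *, /, id }.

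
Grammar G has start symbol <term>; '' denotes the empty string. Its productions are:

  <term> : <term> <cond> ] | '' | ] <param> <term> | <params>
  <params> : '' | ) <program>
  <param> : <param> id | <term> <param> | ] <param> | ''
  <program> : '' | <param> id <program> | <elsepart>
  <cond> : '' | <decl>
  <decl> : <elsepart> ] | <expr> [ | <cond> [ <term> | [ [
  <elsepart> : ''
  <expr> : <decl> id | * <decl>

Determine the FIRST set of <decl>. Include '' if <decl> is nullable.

From <decl> : <elsepart> ]: <elsepart> nullable, take FIRST(<elsepart>) ∪ {]} = { ] }.
From <decl> : <expr> [: add FIRST(<expr>) = { *, [, ] }.
From <decl> : <cond> [ <term>: <cond> nullable, take FIRST(<cond>) ∪ {[} = { *, [, ] }.
<decl> : [ [ contributes {[}.
Union: FIRST(<decl>) = { *, [, ] }.

{ *, [, ] }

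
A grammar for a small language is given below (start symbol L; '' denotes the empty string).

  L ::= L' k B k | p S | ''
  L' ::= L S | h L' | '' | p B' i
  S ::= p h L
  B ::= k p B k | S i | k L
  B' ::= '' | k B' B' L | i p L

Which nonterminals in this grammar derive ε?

Directly nullable (have an ''-production): L, L', B'.
No other nonterminal has a production whose RHS symbols are all nullable.

{ B', L, L' }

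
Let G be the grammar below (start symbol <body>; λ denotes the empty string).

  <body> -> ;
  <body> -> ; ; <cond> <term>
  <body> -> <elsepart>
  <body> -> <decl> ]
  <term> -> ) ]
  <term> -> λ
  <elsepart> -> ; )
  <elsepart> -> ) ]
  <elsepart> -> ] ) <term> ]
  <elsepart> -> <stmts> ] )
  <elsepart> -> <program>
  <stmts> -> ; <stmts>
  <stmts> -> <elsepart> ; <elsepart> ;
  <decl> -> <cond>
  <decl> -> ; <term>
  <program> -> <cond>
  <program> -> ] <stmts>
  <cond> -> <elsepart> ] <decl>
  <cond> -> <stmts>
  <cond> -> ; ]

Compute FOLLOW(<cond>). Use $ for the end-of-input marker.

{ $, ), ;, ] }

In <body> -> ; ; <cond> <term>: add FIRST(<term>)\{λ} = { ) }.
  Since <term> is nullable, also add FOLLOW(<body>) = { $ }.
In <decl> -> <cond>: <cond> is at the end, add FOLLOW(<decl>) = { $, ), ;, ] }.
In <program> -> <cond>: <cond> is at the end, add FOLLOW(<program>) = { $, ;, ] }.
Union: FOLLOW(<cond>) = { $, ), ;, ] }.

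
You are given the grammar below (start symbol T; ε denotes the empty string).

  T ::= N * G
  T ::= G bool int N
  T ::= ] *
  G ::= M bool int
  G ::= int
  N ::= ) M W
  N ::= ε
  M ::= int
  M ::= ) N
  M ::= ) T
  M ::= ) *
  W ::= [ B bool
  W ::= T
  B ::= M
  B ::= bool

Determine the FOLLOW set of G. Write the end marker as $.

In T ::= N * G: G is at the end, add FOLLOW(T) = { $, ), *, [, ], bool, int }.
In T ::= G bool int N: add FIRST(bool int N) = { bool }.
Union: FOLLOW(G) = { $, ), *, [, ], bool, int }.

{ $, ), *, [, ], bool, int }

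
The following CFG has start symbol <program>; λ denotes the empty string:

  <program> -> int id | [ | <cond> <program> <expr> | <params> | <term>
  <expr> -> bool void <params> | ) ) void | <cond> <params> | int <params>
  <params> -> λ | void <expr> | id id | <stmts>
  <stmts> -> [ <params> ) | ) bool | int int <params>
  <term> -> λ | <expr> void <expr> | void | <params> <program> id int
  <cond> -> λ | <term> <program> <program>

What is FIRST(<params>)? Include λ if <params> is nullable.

<params> -> λ contributes λ.
<params> -> void <expr> contributes {void}.
<params> -> id id contributes {id}.
From <params> -> <stmts>: add FIRST(<stmts>) = { ), [, int }.
Union: FIRST(<params>) = { ), [, id, int, void, λ }.

{ ), [, id, int, void, λ }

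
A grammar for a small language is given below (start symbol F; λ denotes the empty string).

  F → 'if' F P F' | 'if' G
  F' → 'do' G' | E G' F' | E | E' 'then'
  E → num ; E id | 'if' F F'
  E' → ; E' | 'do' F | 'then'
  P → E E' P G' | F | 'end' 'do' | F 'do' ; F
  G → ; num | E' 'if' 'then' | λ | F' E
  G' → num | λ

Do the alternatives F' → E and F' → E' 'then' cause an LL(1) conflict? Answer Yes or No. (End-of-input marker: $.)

No

FIRST(E) = { 'if', num } and FIRST(E' 'then') = { 'do', 'then', ; }.
The FIRST sets are disjoint and neither alternative is nullable — no conflict.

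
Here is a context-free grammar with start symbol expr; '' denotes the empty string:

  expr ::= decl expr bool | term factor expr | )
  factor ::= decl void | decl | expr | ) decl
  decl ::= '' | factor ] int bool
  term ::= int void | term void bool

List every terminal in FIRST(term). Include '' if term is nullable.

{ int }

term ::= int void contributes {int}.
From term ::= term void bool: add FIRST(term) = { int }.
Union: FIRST(term) = { int }.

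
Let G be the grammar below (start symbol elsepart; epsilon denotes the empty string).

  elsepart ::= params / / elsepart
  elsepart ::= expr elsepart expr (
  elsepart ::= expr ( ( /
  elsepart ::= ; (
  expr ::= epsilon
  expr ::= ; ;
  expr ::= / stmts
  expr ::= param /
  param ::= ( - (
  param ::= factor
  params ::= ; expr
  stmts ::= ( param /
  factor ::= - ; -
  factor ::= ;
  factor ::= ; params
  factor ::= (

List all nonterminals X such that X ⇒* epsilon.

{ expr }

Directly nullable (have an epsilon-production): expr.
No other nonterminal has a production whose RHS symbols are all nullable.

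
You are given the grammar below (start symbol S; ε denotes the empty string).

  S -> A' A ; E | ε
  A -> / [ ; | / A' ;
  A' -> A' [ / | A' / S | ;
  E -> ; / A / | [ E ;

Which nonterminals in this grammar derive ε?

Directly nullable (have an ε-production): S.
No other nonterminal has a production whose RHS symbols are all nullable.

{ S }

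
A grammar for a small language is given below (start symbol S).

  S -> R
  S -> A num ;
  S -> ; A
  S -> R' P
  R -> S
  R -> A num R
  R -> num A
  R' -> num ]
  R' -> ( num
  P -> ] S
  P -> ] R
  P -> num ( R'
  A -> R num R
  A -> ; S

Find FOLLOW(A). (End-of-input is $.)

{ $, num }

In S -> A num ;: add FIRST(num ;) = { num }.
In S -> ; A: A is at the end, add FOLLOW(S) = { $, num }.
In R -> A num R: add FIRST(num R) = { num }.
In R -> num A: A is at the end, add FOLLOW(R) = { $, num }.
Union: FOLLOW(A) = { $, num }.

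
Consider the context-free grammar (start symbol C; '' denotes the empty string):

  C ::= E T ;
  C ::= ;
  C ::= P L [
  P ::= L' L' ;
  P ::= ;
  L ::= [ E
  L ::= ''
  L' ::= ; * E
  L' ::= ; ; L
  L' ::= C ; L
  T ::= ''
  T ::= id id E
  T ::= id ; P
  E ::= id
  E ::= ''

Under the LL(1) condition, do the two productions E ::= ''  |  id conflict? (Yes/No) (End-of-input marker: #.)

Yes

FIRST('') = { '' } and FIRST(id) = { id }.
The first alternative is nullable and FOLLOW(E) = { ;, [, id } shares id with FIRST of the second — conflict.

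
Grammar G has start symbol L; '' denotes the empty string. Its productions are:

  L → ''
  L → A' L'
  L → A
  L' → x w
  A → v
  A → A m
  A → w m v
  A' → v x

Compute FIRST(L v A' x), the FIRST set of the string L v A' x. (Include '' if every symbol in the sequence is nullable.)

Add FIRST(L)\{''} = { v, w }; L is nullable, continue.
v is a terminal; add {v} and stop.

{ v, w }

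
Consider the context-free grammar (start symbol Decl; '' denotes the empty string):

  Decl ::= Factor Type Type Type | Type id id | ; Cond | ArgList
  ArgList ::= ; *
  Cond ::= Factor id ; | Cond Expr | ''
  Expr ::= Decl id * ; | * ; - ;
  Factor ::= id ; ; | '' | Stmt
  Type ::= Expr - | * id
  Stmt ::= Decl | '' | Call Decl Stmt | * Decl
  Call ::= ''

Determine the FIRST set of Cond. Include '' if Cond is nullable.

From Cond ::= Factor id ;: Factor nullable, take FIRST(Factor) ∪ {id} = { *, ;, id }.
From Cond ::= Cond Expr: Cond nullable, take FIRST(Cond) ∪ FIRST(Expr) = { *, ;, id }.
Cond ::= '' contributes ''.
Union: FIRST(Cond) = { *, ;, id, '' }.

{ *, ;, id, '' }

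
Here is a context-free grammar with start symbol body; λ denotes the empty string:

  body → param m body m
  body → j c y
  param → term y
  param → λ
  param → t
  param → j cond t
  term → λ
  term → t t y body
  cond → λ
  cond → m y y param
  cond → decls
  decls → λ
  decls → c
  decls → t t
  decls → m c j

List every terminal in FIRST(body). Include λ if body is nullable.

{ j, m, t, y }

From body → param m body m: param nullable, take FIRST(param) ∪ {m} = { j, m, t, y }.
body → j c y contributes {j}.
Union: FIRST(body) = { j, m, t, y }.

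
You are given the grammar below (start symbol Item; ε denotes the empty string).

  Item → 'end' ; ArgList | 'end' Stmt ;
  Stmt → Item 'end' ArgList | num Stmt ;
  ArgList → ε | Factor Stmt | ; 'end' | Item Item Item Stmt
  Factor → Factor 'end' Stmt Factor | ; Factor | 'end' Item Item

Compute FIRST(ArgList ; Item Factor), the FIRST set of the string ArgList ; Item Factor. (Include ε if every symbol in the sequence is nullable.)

Add FIRST(ArgList)\{ε} = { 'end', ; }; ArgList is nullable, continue.
; is a terminal; add {;} and stop.

{ 'end', ; }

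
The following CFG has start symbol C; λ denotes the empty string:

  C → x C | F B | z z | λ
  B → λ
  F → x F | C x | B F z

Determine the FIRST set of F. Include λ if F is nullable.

{ x, z }

F → x F contributes {x}.
From F → C x: C nullable, take FIRST(C) ∪ {x} = { x, z }.
From F → B F z: B nullable, take FIRST(B) ∪ FIRST(F) = { x, z }.
Union: FIRST(F) = { x, z }.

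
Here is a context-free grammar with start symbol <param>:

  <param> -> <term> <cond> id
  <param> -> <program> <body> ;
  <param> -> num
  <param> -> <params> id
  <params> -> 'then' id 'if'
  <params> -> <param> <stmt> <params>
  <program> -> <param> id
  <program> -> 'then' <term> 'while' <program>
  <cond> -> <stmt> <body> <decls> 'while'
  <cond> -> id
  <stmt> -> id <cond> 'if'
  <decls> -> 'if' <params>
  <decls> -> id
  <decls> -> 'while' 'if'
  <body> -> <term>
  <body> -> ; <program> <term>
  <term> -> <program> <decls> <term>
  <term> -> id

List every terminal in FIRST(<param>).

{ 'then', id, num }

From <param> -> <term> <cond> id: add FIRST(<term>) = { 'then', id, num }.
From <param> -> <program> <body> ;: add FIRST(<program>) = { 'then', id, num }.
<param> -> num contributes {num}.
From <param> -> <params> id: add FIRST(<params>) = { 'then', id, num }.
Union: FIRST(<param>) = { 'then', id, num }.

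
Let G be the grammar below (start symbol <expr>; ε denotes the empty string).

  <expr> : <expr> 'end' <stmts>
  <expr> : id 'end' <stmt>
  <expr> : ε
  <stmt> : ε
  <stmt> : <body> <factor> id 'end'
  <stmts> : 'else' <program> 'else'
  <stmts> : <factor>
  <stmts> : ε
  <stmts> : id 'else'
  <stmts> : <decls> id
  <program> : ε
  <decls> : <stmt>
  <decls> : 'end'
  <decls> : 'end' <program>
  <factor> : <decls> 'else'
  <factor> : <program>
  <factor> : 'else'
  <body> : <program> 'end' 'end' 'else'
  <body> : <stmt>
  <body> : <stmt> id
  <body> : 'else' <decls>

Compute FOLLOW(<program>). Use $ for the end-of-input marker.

{ $, 'else', 'end', id }

In <stmts> : 'else' <program> 'else': add FIRST('else') = { 'else' }.
In <decls> : 'end' <program>: <program> is at the end, add FOLLOW(<decls>) = { 'else', 'end', id }.
In <factor> : <program>: <program> is at the end, add FOLLOW(<factor>) = { $, 'end', id }.
In <body> : <program> 'end' 'end' 'else': add FIRST('end' 'end' 'else') = { 'end' }.
Union: FOLLOW(<program>) = { $, 'else', 'end', id }.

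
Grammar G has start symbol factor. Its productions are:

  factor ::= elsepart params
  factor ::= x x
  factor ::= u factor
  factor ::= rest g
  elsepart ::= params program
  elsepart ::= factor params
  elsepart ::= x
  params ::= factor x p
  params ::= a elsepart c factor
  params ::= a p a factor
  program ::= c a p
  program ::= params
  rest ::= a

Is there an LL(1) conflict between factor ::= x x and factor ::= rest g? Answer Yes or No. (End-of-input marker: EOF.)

FIRST(x x) = { x } and FIRST(rest g) = { a }.
The FIRST sets are disjoint and neither alternative is nullable — no conflict.

No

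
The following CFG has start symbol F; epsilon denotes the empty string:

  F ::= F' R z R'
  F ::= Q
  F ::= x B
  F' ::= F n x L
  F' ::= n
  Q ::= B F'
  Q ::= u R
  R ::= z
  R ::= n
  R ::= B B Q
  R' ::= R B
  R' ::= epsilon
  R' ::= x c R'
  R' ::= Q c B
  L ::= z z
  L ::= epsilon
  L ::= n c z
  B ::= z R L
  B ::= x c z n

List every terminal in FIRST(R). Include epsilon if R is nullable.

{ n, x, z }

R ::= z contributes {z}.
R ::= n contributes {n}.
From R ::= B B Q: add FIRST(B) = { x, z }.
Union: FIRST(R) = { n, x, z }.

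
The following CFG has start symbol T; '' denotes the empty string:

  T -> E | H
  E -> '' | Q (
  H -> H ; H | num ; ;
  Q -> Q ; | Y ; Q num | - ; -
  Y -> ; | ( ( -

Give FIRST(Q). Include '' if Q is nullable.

From Q -> Q ;: add FIRST(Q) = { (, -, ; }.
From Q -> Y ; Q num: add FIRST(Y) = { (, ; }.
Q -> - ; - contributes {-}.
Union: FIRST(Q) = { (, -, ; }.

{ (, -, ; }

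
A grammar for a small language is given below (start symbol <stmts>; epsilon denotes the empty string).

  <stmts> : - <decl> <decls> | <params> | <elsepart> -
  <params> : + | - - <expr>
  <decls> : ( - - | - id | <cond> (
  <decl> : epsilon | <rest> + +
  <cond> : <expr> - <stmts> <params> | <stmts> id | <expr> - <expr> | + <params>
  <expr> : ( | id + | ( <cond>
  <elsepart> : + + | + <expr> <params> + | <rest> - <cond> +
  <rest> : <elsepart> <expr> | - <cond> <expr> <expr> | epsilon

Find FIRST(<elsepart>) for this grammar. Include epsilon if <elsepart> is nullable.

<elsepart> : + + contributes {+}.
<elsepart> : + <expr> <params> + contributes {+}.
From <elsepart> : <rest> - <cond> +: <rest> nullable, take FIRST(<rest>) ∪ {-} = { +, - }.
Union: FIRST(<elsepart>) = { +, - }.

{ +, - }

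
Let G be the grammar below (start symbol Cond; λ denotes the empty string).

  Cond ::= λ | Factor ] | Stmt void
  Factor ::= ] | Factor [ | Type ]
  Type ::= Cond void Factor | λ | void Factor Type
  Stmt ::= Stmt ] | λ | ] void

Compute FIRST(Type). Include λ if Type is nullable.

{ ], void, λ }

From Type ::= Cond void Factor: Cond nullable, take FIRST(Cond) ∪ {void} = { ], void }.
Type ::= λ contributes λ.
Type ::= void Factor Type contributes {void}.
Union: FIRST(Type) = { ], void, λ }.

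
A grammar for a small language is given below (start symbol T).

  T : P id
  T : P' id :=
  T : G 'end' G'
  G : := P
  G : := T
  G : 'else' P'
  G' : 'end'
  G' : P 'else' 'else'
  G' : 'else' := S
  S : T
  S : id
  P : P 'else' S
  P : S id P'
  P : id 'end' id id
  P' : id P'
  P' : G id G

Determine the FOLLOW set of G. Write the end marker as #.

{ 'else', 'end', id }

In T : G 'end' G': add FIRST('end' G') = { 'end' }.
In P' : G id G: add FIRST(id G) = { id }.
In P' : G id G: G is at the end, add FOLLOW(P') = { 'else', 'end', id }.
Union: FOLLOW(G) = { 'else', 'end', id }.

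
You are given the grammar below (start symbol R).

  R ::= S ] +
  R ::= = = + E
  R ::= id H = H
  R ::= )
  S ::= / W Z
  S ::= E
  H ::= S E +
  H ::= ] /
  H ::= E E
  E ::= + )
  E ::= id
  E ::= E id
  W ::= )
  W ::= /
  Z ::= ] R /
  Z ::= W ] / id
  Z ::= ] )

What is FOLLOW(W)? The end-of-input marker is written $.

In S ::= / W Z: add FIRST(Z) = { ), /, ] }.
In Z ::= W ] / id: add FIRST(] / id) = { ] }.
Union: FOLLOW(W) = { ), /, ] }.

{ ), /, ] }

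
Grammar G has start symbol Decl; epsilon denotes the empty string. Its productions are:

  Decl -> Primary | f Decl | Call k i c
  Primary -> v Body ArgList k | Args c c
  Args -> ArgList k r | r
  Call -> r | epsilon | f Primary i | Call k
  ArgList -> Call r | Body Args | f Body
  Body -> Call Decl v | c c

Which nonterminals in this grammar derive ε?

{ Call }

Directly nullable (have an epsilon-production): Call.
No other nonterminal has a production whose RHS symbols are all nullable.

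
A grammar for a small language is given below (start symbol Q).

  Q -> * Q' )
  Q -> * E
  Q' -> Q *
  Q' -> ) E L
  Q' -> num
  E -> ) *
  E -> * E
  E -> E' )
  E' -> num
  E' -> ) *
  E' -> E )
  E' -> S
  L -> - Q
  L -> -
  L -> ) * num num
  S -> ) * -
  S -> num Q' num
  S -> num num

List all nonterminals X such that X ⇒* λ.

No nonterminal has an empty production or an RHS whose symbols are all nullable.

{ } (none)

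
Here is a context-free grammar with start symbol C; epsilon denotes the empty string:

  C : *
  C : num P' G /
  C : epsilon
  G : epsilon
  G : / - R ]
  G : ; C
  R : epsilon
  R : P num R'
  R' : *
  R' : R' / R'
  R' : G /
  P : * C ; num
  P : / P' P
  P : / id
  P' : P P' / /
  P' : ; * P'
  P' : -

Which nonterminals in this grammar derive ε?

Directly nullable (have an epsilon-production): C, G, R.
No other nonterminal has a production whose RHS symbols are all nullable.

{ C, G, R }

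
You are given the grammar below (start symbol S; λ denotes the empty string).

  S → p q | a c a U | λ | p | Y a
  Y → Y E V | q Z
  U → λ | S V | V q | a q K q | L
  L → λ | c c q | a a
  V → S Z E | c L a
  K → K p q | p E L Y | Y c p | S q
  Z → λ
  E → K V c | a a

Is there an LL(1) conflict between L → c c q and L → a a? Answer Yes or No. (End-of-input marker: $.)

FIRST(c c q) = { c } and FIRST(a a) = { a }.
The FIRST sets are disjoint and neither alternative is nullable — no conflict.

No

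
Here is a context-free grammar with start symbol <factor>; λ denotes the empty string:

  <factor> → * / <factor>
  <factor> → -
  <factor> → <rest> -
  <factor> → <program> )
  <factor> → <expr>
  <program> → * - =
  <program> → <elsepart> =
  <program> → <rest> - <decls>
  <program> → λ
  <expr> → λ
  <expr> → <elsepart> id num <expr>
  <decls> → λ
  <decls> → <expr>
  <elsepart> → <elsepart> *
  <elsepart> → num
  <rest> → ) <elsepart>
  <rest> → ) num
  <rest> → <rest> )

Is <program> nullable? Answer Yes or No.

<program> has an λ-production, so <program> ⇒ λ.

Yes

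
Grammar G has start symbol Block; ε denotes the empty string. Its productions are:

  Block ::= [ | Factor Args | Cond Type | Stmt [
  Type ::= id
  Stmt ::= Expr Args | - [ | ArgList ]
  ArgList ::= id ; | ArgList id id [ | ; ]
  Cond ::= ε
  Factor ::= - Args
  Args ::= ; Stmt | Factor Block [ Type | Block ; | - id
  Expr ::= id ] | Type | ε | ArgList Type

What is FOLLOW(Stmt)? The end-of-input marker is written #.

In Block ::= Stmt [: add FIRST([) = { [ }.
In Args ::= ; Stmt: Stmt is at the end, add FOLLOW(Args) = { #, -, ;, [, id }.
Union: FOLLOW(Stmt) = { #, -, ;, [, id }.

{ #, -, ;, [, id }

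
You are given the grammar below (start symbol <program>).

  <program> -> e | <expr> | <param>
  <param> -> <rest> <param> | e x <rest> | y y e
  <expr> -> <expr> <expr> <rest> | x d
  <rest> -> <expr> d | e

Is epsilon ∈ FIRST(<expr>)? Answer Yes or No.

No

No nonterminal in this grammar is nullable.
No production of <expr> has an RHS whose symbols are all nullable, so <expr> is not nullable.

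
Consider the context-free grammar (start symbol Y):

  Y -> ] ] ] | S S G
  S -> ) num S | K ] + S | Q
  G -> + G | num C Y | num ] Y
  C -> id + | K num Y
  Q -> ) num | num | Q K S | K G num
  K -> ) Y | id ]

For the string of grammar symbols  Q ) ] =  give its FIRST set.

Add FIRST(Q) = { ), id, num }; Q is not nullable, stop.

{ ), id, num }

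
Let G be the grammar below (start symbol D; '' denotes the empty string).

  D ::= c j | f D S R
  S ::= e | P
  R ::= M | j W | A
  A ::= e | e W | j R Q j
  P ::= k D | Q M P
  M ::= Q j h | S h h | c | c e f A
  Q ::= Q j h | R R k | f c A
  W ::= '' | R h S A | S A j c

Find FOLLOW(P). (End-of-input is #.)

In S ::= P: P is at the end, add FOLLOW(S) = { c, e, f, h, j, k }.
In P ::= Q M P: P is at the end, add FOLLOW(P) = { c, e, f, h, j, k }.
Union: FOLLOW(P) = { c, e, f, h, j, k }.

{ c, e, f, h, j, k }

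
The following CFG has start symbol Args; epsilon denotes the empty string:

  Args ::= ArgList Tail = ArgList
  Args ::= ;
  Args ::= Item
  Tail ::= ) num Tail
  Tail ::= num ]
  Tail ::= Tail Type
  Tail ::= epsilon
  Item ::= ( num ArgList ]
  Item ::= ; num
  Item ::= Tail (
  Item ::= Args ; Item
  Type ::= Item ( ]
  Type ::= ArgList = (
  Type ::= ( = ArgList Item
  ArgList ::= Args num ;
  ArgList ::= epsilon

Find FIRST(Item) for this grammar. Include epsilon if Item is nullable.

{ (, ), ;, =, num }

Item ::= ( num ArgList ] contributes {(}.
Item ::= ; num contributes {;}.
From Item ::= Tail (: Tail nullable, take FIRST(Tail) ∪ {(} = { (, ), ;, =, num }.
From Item ::= Args ; Item: add FIRST(Args) = { (, ), ;, =, num }.
Union: FIRST(Item) = { (, ), ;, =, num }.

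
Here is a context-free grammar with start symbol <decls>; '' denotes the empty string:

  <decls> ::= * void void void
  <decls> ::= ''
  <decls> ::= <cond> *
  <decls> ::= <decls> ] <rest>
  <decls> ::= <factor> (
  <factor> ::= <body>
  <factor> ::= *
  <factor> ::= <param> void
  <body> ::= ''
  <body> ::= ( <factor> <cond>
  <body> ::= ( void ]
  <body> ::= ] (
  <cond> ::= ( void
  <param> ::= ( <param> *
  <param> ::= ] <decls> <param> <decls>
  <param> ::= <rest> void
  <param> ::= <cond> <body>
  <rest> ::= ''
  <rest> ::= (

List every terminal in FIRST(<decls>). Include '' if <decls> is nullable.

<decls> ::= * void void void contributes {*}.
<decls> ::= '' contributes ''.
From <decls> ::= <cond> *: add FIRST(<cond>) = { ( }.
From <decls> ::= <decls> ] <rest>: <decls> nullable, take FIRST(<decls>) ∪ {]} = { (, *, ], void }.
From <decls> ::= <factor> (: <factor> nullable, take FIRST(<factor>) ∪ {(} = { (, *, ], void }.
Union: FIRST(<decls>) = { (, *, ], void, '' }.

{ (, *, ], void, '' }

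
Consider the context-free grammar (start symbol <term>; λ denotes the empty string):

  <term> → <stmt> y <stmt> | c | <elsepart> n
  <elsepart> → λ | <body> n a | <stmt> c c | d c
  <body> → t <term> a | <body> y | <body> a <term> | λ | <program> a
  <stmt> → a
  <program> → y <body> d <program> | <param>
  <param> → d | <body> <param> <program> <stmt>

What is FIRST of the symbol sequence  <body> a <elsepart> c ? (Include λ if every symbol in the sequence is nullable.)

Add FIRST(<body>)\{λ} = { a, d, t, y }; <body> is nullable, continue.
a is a terminal; add {a} and stop.

{ a, d, t, y }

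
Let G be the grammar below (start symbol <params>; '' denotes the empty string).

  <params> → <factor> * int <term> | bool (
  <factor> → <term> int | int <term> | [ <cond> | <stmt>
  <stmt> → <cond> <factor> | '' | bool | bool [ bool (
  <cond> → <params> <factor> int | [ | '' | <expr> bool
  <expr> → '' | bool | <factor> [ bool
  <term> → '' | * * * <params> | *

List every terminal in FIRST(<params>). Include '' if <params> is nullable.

{ *, [, bool, int }

From <params> → <factor> * int <term>: <factor> nullable, take FIRST(<factor>) ∪ {*} = { *, [, bool, int }.
<params> → bool ( contributes {bool}.
Union: FIRST(<params>) = { *, [, bool, int }.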